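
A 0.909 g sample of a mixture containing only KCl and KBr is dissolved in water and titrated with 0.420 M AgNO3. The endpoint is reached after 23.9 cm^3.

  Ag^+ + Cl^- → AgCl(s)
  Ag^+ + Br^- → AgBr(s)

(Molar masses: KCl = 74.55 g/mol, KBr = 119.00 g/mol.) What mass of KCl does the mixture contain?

0.479 g

n(AgNO3) = 0.0239 × 0.420 = 0.0100 mol
Let x = n(KCl), y = n(KBr).
Titrant: 1x + 1y = 0.0100;  mass: 74.55x + 119.00y = 0.909
Solving, x = 6.42 × 10^-3 mol, y = 3.61 × 10^-3 mol
mass of KCl = 6.42 × 10^-3 × 74.55 = 0.479 g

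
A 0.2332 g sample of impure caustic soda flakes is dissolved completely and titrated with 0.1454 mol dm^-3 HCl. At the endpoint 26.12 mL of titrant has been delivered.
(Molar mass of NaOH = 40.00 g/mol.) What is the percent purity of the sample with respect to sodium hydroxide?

65.14 %

NaOH + HCl → NaCl + H2O
n(HCl) = 0.02612 L × 0.1454 mol/L = 3.798 × 10^-3 mol
n(NaOH) = 3.798 × 10^-3 mol (1:1 ratio)
mass of NaOH = 3.798 × 10^-3 × 40.00 g/mol = 0.1519 g
% NaOH = 0.1519 / 0.2332 × 100 = 65.14 %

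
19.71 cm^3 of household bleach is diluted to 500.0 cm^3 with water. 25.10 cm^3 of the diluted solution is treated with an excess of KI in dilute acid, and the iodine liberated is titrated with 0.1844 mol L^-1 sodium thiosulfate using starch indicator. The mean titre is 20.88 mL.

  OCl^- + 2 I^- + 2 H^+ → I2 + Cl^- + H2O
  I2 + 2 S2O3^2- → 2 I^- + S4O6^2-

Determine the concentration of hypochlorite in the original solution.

n(S2O3^2-) = 0.02088 × 0.1844 = 3.850 × 10^-3 mol
n(I2) = n(S2O3^2-)/2 = 1.925 × 10^-3 mol
n(OCl^-) in the aliquot = 1.925 × 10^-3 mol (1:1 ratio)
[OCl^-]_dilute = 1.925 × 10^-3 / 0.02510 = 0.07670 mol/L
[OCl^-]_original = 0.07670 × 500.0/19.71 = 1.946 mol/L

1.946 mol/L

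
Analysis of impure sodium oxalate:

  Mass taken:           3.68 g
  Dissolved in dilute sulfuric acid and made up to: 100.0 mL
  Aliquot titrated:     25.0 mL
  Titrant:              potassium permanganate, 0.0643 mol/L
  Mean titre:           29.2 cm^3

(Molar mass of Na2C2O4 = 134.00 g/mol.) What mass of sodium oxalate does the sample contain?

2 MnO4^- + 5 C2O4^2- + 16 H^+ → 2 Mn^2+ + 10 CO2 + 8 H2O
n(KMnO4) per titration = 0.0292 × 0.0643 = 1.88 × 10^-3 mol
From the 5:2 ratio, n(Na2C2O4) in each aliquot = 5/2 × 1.88 × 10^-3 = 4.69 × 10^-3 mol
n(Na2C2O4) in the whole flask = 4.69 × 10^-3 × 100.0/25.0 = 0.0188 mol
mass of Na2C2O4 = 0.0188 × 134.00 = 2.52 g

2.52 g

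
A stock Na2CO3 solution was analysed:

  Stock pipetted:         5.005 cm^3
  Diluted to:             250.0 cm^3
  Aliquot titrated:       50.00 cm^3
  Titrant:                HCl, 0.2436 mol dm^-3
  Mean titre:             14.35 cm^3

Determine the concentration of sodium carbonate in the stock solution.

Na2CO3 + 2 HCl → 2 NaCl + H2O + CO2
n(HCl) = 0.01435 × 0.2436 = 3.496 × 10^-3 mol
From the 1:2 ratio, n(Na2CO3) in the aliquot = 1/2 × 3.496 × 10^-3 = 1.748 × 10^-3 mol
[Na2CO3]_dilute = 1.748 × 10^-3 / 0.05000 = 0.03496 mol/L
Dilution factor = 250.0 / 5.005 = 49.95
[Na2CO3]_stock = 0.03496 × 49.95 = 1.746 mol/L

1.746 mol/L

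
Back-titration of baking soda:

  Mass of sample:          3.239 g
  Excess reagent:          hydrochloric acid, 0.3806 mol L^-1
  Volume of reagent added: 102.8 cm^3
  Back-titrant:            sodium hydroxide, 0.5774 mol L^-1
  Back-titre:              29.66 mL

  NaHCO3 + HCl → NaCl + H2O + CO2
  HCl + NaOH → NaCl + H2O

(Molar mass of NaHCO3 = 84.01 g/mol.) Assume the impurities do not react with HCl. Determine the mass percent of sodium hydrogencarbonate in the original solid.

n(HCl) added = 0.1028 × 0.3806 = 0.03913 mol
n(NaOH) used in back-titration = 0.02966 × 0.5774 = 0.01713 mol
n(HCl) left over = 0.01713 mol (1:1 ratio)
n(HCl) consumed by analyte = 0.03913 − 0.01713 = 0.02200 mol
n(NaHCO3) = 0.02200 mol (1:1 ratio)
mass of NaHCO3 = 0.02200 × 84.01 = 1.848 g
% NaHCO3 = 1.848 / 3.239 × 100 = 57.06 %

57.06 %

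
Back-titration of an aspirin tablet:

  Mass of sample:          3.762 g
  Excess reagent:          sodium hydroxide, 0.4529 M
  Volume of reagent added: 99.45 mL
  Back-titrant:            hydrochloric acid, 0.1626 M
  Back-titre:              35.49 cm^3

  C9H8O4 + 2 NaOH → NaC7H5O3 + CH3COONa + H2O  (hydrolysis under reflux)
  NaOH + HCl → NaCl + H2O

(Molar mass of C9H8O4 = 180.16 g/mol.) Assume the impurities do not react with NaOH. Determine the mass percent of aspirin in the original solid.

94.03 %

n(NaOH) added = 0.09945 × 0.4529 = 0.04504 mol
n(HCl) used in back-titration = 0.03549 × 0.1626 = 5.771 × 10^-3 mol
n(NaOH) left over = 5.771 × 10^-3 mol (1:1 ratio)
n(NaOH) consumed by analyte = 0.04504 − 5.771 × 10^-3 = 0.03927 mol
From the 1:2 ratio, n(C9H8O4) = 1/2 × 0.03927 = 0.01964 mol
mass of C9H8O4 = 0.01964 × 180.16 = 3.537 g
% C9H8O4 = 3.537 / 3.762 × 100 = 94.03 %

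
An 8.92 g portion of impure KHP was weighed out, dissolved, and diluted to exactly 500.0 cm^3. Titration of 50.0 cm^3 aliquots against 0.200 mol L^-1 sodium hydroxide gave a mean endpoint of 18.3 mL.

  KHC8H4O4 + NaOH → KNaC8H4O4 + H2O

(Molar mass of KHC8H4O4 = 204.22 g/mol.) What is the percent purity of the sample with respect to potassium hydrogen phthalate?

83.8 %

n(NaOH) per titration = 0.0183 × 0.200 = 3.66 × 10^-3 mol
n(KHC8H4O4) in each aliquot = 3.66 × 10^-3 mol (1:1 ratio)
n(KHC8H4O4) in the whole flask = 3.66 × 10^-3 × 500.0/50.0 = 0.0366 mol
mass of KHC8H4O4 = 0.0366 × 204.22 = 7.47 g
% KHC8H4O4 = 7.47 / 8.92 × 100 = 83.8 %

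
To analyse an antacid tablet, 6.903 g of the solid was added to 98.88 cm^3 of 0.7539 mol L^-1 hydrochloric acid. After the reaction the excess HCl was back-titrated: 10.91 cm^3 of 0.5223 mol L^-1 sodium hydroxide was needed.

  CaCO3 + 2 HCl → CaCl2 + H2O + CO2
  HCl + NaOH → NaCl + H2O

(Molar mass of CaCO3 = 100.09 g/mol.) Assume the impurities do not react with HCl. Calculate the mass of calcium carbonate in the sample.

3.445 g

n(HCl) added = 0.09888 × 0.7539 = 0.07455 mol
n(NaOH) used in back-titration = 0.01091 × 0.5223 = 5.698 × 10^-3 mol
n(HCl) left over = 5.698 × 10^-3 mol (1:1 ratio)
n(HCl) consumed by analyte = 0.07455 − 5.698 × 10^-3 = 0.06885 mol
From the 1:2 ratio, n(CaCO3) = 1/2 × 0.06885 = 0.03442 mol
mass of CaCO3 = 0.03442 × 100.09 = 3.445 g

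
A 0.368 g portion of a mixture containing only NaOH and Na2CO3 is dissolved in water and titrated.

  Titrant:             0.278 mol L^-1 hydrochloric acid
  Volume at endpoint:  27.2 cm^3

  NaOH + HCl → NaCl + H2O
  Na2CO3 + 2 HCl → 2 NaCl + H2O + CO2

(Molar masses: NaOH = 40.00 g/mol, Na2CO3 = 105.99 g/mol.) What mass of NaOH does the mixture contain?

n(HCl) = 0.0272 × 0.278 = 7.56 × 10^-3 mol
Let x = n(NaOH), y = n(Na2CO3).
Titrant: 1x + 2y = 7.56 × 10^-3;  mass: 40.00x + 105.99y = 0.368
Solving, x = 2.52 × 10^-3 mol, y = 2.52 × 10^-3 mol
mass of NaOH = 2.52 × 10^-3 × 40.00 = 0.101 g

0.101 g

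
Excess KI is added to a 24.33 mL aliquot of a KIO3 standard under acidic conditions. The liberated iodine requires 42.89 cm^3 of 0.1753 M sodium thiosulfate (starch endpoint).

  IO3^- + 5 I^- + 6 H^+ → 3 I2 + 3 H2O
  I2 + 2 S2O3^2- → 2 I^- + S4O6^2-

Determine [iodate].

0.05150 M

n(S2O3^2-) = 0.04289 × 0.1753 = 7.519 × 10^-3 mol
n(I2) = n(S2O3^2-)/2 = 3.759 × 10^-3 mol
From the 1:3 ratio, n(IO3^-) in the aliquot = 1/3 × 3.759 × 10^-3 = 1.253 × 10^-3 mol
[IO3^-] = 1.253 × 10^-3 / 0.02433 = 0.05150 mol/L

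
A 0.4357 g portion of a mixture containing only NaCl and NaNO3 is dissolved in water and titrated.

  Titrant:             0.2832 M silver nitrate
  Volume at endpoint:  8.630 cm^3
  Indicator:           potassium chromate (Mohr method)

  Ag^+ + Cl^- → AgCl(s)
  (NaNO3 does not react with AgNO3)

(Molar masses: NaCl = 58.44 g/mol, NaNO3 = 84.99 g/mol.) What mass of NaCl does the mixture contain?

0.1428 g

n(AgNO3) = 0.008630 × 0.2832 = 2.444 × 10^-3 mol
Let x = n(NaCl), y = n(NaNO3).
Titrant: 1x = 2.444 × 10^-3;  mass: 58.44x + 84.99y = 0.4357
Solving, x = 2.444 × 10^-3 mol, y = 3.446 × 10^-3 mol
mass of NaCl = 2.444 × 10^-3 × 58.44 = 0.1428 g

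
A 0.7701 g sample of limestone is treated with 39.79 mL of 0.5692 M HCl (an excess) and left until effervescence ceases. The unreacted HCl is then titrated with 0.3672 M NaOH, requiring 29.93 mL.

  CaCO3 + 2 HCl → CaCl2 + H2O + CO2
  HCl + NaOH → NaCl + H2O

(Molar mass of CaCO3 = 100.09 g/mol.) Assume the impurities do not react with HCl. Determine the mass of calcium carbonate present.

0.5834 g

n(HCl) added = 0.03979 × 0.5692 = 0.02265 mol
n(NaOH) used in back-titration = 0.02993 × 0.3672 = 0.01099 mol
n(HCl) left over = 0.01099 mol (1:1 ratio)
n(HCl) consumed by analyte = 0.02265 − 0.01099 = 0.01166 mol
From the 1:2 ratio, n(CaCO3) = 1/2 × 0.01166 = 5.829 × 10^-3 mol
mass of CaCO3 = 5.829 × 10^-3 × 100.09 = 0.5834 g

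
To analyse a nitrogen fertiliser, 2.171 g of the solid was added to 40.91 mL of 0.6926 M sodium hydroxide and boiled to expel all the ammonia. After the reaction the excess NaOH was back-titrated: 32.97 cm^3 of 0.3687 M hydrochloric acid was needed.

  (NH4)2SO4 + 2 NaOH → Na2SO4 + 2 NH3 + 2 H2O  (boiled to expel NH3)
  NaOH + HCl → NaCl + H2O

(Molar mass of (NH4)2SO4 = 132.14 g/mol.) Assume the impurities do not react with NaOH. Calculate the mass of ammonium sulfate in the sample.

1.069 g

n(NaOH) added = 0.04091 × 0.6926 = 0.02833 mol
n(HCl) used in back-titration = 0.03297 × 0.3687 = 0.01216 mol
n(NaOH) left over = 0.01216 mol (1:1 ratio)
n(NaOH) consumed by analyte = 0.02833 − 0.01216 = 0.01618 mol
From the 1:2 ratio, n((NH4)2SO4) = 1/2 × 0.01618 = 8.089 × 10^-3 mol
mass of (NH4)2SO4 = 8.089 × 10^-3 × 132.14 = 1.069 g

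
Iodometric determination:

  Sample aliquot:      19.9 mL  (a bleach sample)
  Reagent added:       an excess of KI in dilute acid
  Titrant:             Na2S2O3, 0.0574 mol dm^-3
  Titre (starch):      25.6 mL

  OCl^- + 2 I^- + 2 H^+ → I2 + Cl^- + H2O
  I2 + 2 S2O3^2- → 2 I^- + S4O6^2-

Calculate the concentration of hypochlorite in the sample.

0.0369 mol/L

n(S2O3^2-) = 0.0256 × 0.0574 = 1.47 × 10^-3 mol
n(I2) = n(S2O3^2-)/2 = 7.35 × 10^-4 mol
n(OCl^-) in the aliquot = 7.35 × 10^-4 mol (1:1 ratio)
[OCl^-] = 7.35 × 10^-4 / 0.0199 = 0.0369 mol/L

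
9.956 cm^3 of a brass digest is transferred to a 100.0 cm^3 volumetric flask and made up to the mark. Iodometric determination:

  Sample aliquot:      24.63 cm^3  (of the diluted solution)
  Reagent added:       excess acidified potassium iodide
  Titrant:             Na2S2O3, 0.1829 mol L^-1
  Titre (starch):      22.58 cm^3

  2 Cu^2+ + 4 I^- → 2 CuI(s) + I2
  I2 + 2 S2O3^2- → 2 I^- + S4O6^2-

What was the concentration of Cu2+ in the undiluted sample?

1.684 mol/L

n(S2O3^2-) = 0.02258 × 0.1829 = 4.130 × 10^-3 mol
n(I2) = n(S2O3^2-)/2 = 2.065 × 10^-3 mol
From the 2:1 ratio, n(Cu2+) in the aliquot = 2/1 × 2.065 × 10^-3 = 4.130 × 10^-3 mol
[Cu2+]_dilute = 4.130 × 10^-3 / 0.02463 = 0.1677 mol/L
[Cu2+]_original = 0.1677 × 100.0/9.956 = 1.684 mol/L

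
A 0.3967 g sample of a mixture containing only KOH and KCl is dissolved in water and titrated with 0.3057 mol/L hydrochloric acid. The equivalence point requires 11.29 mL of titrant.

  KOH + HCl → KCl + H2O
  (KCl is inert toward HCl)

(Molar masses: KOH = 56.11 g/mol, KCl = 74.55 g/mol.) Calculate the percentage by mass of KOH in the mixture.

n(HCl) = 0.01129 × 0.3057 = 3.451 × 10^-3 mol
Let x = n(KOH), y = n(KCl).
Titrant: 1x = 3.451 × 10^-3;  mass: 56.11x + 74.55y = 0.3967
Solving, x = 3.451 × 10^-3 mol, y = 2.724 × 10^-3 mol
mass of KOH = 3.451 × 10^-3 × 56.11 = 0.1937 g
% KOH = 0.1937 / 0.3967 × 100 = 48.82 %

48.82 %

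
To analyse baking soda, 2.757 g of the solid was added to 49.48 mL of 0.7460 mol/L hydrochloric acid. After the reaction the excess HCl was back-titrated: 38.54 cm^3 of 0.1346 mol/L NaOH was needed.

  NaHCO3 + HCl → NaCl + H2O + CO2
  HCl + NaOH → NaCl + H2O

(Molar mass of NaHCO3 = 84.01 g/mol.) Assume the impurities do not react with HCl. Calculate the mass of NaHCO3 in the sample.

2.665 g

n(HCl) added = 0.04948 × 0.7460 = 0.03691 mol
n(NaOH) used in back-titration = 0.03854 × 0.1346 = 5.187 × 10^-3 mol
n(HCl) left over = 5.187 × 10^-3 mol (1:1 ratio)
n(HCl) consumed by analyte = 0.03691 − 5.187 × 10^-3 = 0.03172 mol
n(NaHCO3) = 0.03172 mol (1:1 ratio)
mass of NaHCO3 = 0.03172 × 84.01 = 2.665 g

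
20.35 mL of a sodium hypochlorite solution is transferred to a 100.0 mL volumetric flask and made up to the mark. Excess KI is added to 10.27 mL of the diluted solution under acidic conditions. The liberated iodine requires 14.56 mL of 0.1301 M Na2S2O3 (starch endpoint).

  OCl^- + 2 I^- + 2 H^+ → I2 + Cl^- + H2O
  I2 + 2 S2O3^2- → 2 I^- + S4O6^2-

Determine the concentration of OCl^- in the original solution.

n(S2O3^2-) = 0.01456 × 0.1301 = 1.894 × 10^-3 mol
n(I2) = n(S2O3^2-)/2 = 9.471 × 10^-4 mol
n(OCl^-) in the aliquot = 9.471 × 10^-4 mol (1:1 ratio)
[OCl^-]_dilute = 9.471 × 10^-4 / 0.01027 = 0.09222 mol/L
[OCl^-]_original = 0.09222 × 100.0/20.35 = 0.4532 mol/L

0.4532 M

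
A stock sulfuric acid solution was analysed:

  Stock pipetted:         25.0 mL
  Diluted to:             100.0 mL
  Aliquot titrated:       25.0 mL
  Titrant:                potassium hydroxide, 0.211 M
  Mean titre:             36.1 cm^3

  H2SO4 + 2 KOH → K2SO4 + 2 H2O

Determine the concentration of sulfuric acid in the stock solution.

n(KOH) = 0.0361 × 0.211 = 7.62 × 10^-3 mol
From the 1:2 ratio, n(H2SO4) in the aliquot = 1/2 × 7.62 × 10^-3 = 3.81 × 10^-3 mol
[H2SO4]_dilute = 3.81 × 10^-3 / 0.0250 = 0.152 mol/L
Dilution factor = 100.0 / 25.0 = 4.000
[H2SO4]_stock = 0.152 × 4.000 = 0.609 mol/L

0.609 M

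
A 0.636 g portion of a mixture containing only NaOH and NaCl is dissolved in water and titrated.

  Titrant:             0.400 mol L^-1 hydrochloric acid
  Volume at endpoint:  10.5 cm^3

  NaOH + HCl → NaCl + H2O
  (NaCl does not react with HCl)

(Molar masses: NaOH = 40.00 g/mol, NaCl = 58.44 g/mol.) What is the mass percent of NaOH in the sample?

26.4 %

n(HCl) = 0.0105 × 0.400 = 4.20 × 10^-3 mol
Let x = n(NaOH), y = n(NaCl).
Titrant: 1x = 4.20 × 10^-3;  mass: 40.00x + 58.44y = 0.636
Solving, x = 4.20 × 10^-3 mol, y = 8.01 × 10^-3 mol
mass of NaOH = 4.20 × 10^-3 × 40.00 = 0.168 g
% NaOH = 0.168 / 0.636 × 100 = 26.4 %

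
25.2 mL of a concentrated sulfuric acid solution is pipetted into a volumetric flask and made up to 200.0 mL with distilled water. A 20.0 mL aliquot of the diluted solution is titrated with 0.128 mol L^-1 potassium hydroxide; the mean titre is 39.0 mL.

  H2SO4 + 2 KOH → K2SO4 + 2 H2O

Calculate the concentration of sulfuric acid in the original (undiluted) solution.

n(KOH) = 0.0390 × 0.128 = 4.99 × 10^-3 mol
From the 1:2 ratio, n(H2SO4) in the aliquot = 1/2 × 4.99 × 10^-3 = 2.50 × 10^-3 mol
[H2SO4]_dilute = 2.50 × 10^-3 / 0.0200 = 0.125 mol/L
Dilution factor = 200.0 / 25.2 = 7.937
[H2SO4]_stock = 0.125 × 7.937 = 0.990 mol/L

0.990 mol/L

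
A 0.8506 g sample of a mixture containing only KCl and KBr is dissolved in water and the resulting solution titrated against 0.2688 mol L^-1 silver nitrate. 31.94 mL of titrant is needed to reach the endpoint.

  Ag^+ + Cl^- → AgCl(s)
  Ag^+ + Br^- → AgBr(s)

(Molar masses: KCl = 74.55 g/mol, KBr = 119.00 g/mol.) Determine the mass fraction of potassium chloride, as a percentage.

n(AgNO3) = 0.03194 × 0.2688 = 8.585 × 10^-3 mol
Let x = n(KCl), y = n(KBr).
Titrant: 1x + 1y = 8.585 × 10^-3;  mass: 74.55x + 119.00y = 0.8506
Solving, x = 3.849 × 10^-3 mol, y = 4.737 × 10^-3 mol
mass of KCl = 3.849 × 10^-3 × 74.55 = 0.2869 g
% KCl = 0.2869 / 0.8506 × 100 = 33.73 %

33.73 %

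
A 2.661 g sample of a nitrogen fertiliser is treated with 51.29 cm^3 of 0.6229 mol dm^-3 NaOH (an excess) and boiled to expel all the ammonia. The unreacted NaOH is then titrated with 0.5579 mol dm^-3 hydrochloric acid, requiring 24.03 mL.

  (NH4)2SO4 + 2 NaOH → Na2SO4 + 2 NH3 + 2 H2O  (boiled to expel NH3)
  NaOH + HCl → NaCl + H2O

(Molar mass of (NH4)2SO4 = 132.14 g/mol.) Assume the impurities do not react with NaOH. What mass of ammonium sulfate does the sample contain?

n(NaOH) added = 0.05129 × 0.6229 = 0.03195 mol
n(HCl) used in back-titration = 0.02403 × 0.5579 = 0.01341 mol
n(NaOH) left over = 0.01341 mol (1:1 ratio)
n(NaOH) consumed by analyte = 0.03195 − 0.01341 = 0.01854 mol
From the 1:2 ratio, n((NH4)2SO4) = 1/2 × 0.01854 = 9.271 × 10^-3 mol
mass of (NH4)2SO4 = 9.271 × 10^-3 × 132.14 = 1.225 g

1.225 g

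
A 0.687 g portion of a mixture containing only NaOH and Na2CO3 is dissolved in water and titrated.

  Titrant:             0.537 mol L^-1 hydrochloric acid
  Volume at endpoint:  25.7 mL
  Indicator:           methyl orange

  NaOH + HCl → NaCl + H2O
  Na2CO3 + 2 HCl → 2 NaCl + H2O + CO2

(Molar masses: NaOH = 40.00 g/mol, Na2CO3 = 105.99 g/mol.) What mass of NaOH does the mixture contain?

n(HCl) = 0.0257 × 0.537 = 0.0138 mol
Let x = n(NaOH), y = n(Na2CO3).
Titrant: 1x + 2y = 0.0138;  mass: 40.00x + 105.99y = 0.687
Solving, x = 3.42 × 10^-3 mol, y = 5.19 × 10^-3 mol
mass of NaOH = 3.42 × 10^-3 × 40.00 = 0.137 g

0.137 g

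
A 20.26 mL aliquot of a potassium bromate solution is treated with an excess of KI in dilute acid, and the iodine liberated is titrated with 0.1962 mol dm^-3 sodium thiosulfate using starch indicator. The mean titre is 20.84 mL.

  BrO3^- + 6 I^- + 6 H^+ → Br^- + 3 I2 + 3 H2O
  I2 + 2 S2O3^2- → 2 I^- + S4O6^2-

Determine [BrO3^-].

0.03364 mol/L

n(S2O3^2-) = 0.02084 × 0.1962 = 4.089 × 10^-3 mol
n(I2) = n(S2O3^2-)/2 = 2.044 × 10^-3 mol
From the 1:3 ratio, n(BrO3^-) in the aliquot = 1/3 × 2.044 × 10^-3 = 6.815 × 10^-4 mol
[BrO3^-] = 6.815 × 10^-4 / 0.02026 = 0.03364 mol/L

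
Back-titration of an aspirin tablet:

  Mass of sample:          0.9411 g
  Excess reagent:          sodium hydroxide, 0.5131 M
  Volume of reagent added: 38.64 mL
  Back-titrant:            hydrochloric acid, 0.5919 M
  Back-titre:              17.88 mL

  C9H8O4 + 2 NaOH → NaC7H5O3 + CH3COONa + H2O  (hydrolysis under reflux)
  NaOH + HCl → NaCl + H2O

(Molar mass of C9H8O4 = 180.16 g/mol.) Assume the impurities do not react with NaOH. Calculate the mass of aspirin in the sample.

n(NaOH) added = 0.03864 × 0.5131 = 0.01983 mol
n(HCl) used in back-titration = 0.01788 × 0.5919 = 0.01058 mol
n(NaOH) left over = 0.01058 mol (1:1 ratio)
n(NaOH) consumed by analyte = 0.01983 − 0.01058 = 9.243 × 10^-3 mol
From the 1:2 ratio, n(C9H8O4) = 1/2 × 9.243 × 10^-3 = 4.622 × 10^-3 mol
mass of C9H8O4 = 4.622 × 10^-3 × 180.16 = 0.8326 g

0.8326 g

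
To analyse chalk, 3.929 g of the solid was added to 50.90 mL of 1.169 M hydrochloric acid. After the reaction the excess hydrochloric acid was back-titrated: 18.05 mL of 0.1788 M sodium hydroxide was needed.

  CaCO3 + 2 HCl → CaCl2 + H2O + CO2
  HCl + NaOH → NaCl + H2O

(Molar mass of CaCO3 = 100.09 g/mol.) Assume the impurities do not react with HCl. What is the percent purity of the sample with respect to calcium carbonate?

n(HCl) added = 0.05090 × 1.169 = 0.05950 mol
n(NaOH) used in back-titration = 0.01805 × 0.1788 = 3.227 × 10^-3 mol
n(HCl) left over = 3.227 × 10^-3 mol (1:1 ratio)
n(HCl) consumed by analyte = 0.05950 − 3.227 × 10^-3 = 0.05627 mol
From the 1:2 ratio, n(CaCO3) = 1/2 × 0.05627 = 0.02814 mol
mass of CaCO3 = 0.02814 × 100.09 = 2.816 g
% CaCO3 = 2.816 / 3.929 × 100 = 71.68 %

71.68 %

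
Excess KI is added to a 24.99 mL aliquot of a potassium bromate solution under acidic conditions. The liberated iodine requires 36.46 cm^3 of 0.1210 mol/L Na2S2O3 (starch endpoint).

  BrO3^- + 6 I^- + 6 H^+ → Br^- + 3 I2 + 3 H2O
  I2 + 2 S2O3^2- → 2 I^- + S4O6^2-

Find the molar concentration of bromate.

0.02942 mol/L

n(S2O3^2-) = 0.03646 × 0.1210 = 4.412 × 10^-3 mol
n(I2) = n(S2O3^2-)/2 = 2.206 × 10^-3 mol
From the 1:3 ratio, n(BrO3^-) in the aliquot = 1/3 × 2.206 × 10^-3 = 7.353 × 10^-4 mol
[BrO3^-] = 7.353 × 10^-4 / 0.02499 = 0.02942 mol/L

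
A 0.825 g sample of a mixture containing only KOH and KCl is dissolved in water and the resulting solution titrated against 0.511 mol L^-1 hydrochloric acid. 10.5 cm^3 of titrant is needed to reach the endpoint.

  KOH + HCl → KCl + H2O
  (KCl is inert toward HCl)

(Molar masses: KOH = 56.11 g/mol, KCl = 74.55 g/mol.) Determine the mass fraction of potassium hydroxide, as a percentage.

n(HCl) = 0.0105 × 0.511 = 5.37 × 10^-3 mol
Let x = n(KOH), y = n(KCl).
Titrant: 1x = 5.37 × 10^-3;  mass: 56.11x + 74.55y = 0.825
Solving, x = 5.37 × 10^-3 mol, y = 7.03 × 10^-3 mol
mass of KOH = 5.37 × 10^-3 × 56.11 = 0.301 g
% KOH = 0.301 / 0.825 × 100 = 36.5 %

36.5 %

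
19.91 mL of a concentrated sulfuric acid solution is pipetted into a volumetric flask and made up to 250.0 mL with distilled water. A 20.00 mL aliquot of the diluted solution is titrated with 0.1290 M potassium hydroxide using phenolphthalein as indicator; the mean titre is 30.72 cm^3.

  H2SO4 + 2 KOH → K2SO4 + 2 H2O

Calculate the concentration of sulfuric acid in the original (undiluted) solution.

n(KOH) = 0.03072 × 0.1290 = 3.963 × 10^-3 mol
From the 1:2 ratio, n(H2SO4) in the aliquot = 1/2 × 3.963 × 10^-3 = 1.981 × 10^-3 mol
[H2SO4]_dilute = 1.981 × 10^-3 / 0.02000 = 0.09907 mol/L
Dilution factor = 250.0 / 19.91 = 12.56
[H2SO4]_stock = 0.09907 × 12.56 = 1.244 mol/L

1.244 M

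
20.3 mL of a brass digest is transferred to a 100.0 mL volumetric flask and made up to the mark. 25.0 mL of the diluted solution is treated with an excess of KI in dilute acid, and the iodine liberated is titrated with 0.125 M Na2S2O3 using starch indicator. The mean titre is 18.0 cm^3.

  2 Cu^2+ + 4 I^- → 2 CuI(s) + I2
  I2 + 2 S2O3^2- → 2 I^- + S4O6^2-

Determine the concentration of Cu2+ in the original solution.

n(S2O3^2-) = 0.0180 × 0.125 = 2.25 × 10^-3 mol
n(I2) = n(S2O3^2-)/2 = 1.12 × 10^-3 mol
From the 2:1 ratio, n(Cu2+) in the aliquot = 2/1 × 1.12 × 10^-3 = 2.25 × 10^-3 mol
[Cu2+]_dilute = 2.25 × 10^-3 / 0.0250 = 0.0900 mol/L
[Cu2+]_original = 0.0900 × 100.0/20.3 = 0.443 mol/L

0.443 M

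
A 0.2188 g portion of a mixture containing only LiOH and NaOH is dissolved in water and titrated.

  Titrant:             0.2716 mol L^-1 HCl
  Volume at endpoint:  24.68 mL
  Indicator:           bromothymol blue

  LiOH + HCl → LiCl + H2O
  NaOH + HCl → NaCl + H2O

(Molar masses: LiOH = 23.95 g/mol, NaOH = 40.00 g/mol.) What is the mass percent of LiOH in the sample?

n(HCl) = 0.02468 × 0.2716 = 6.703 × 10^-3 mol
Let x = n(LiOH), y = n(NaOH).
Titrant: 1x + 1y = 6.703 × 10^-3;  mass: 23.95x + 40.00y = 0.2188
Solving, x = 3.073 × 10^-3 mol, y = 3.630 × 10^-3 mol
mass of LiOH = 3.073 × 10^-3 × 23.95 = 0.07360 g
% LiOH = 0.07360 / 0.2188 × 100 = 33.64 %

33.64 %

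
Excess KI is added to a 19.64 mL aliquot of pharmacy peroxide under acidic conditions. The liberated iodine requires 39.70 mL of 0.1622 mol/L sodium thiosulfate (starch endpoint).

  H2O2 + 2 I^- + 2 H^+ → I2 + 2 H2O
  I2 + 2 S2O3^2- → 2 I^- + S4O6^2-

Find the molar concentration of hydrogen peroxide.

n(S2O3^2-) = 0.03970 × 0.1622 = 6.439 × 10^-3 mol
n(I2) = n(S2O3^2-)/2 = 3.220 × 10^-3 mol
n(H2O2) in the aliquot = 3.220 × 10^-3 mol (1:1 ratio)
[H2O2] = 3.220 × 10^-3 / 0.01964 = 0.1639 mol/L

0.1639 mol/L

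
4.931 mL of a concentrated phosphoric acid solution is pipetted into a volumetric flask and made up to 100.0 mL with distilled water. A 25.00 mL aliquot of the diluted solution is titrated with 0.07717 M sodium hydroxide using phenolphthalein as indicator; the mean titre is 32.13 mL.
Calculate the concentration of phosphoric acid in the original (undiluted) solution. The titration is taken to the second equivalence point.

1.006 M

H3PO4 + 2 NaOH → Na2HPO4 + 2 H2O
n(NaOH) = 0.03213 × 0.07717 = 2.479 × 10^-3 mol
From the 1:2 ratio, n(H3PO4) in the aliquot = 1/2 × 2.479 × 10^-3 = 1.240 × 10^-3 mol
[H3PO4]_dilute = 1.240 × 10^-3 / 0.02500 = 0.04959 mol/L
Dilution factor = 100.0 / 4.931 = 20.28
[H3PO4]_stock = 0.04959 × 20.28 = 1.006 mol/L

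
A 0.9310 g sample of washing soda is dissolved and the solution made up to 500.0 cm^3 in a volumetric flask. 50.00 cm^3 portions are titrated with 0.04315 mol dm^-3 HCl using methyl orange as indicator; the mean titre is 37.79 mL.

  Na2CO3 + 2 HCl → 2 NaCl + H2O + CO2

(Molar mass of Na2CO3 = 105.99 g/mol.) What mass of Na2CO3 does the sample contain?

0.8642 g

n(HCl) per titration = 0.03779 × 0.04315 = 1.631 × 10^-3 mol
From the 1:2 ratio, n(Na2CO3) in each aliquot = 1/2 × 1.631 × 10^-3 = 8.153 × 10^-4 mol
n(Na2CO3) in the whole flask = 8.153 × 10^-4 × 500.0/50.00 = 8.153 × 10^-3 mol
mass of Na2CO3 = 8.153 × 10^-3 × 105.99 = 0.8642 g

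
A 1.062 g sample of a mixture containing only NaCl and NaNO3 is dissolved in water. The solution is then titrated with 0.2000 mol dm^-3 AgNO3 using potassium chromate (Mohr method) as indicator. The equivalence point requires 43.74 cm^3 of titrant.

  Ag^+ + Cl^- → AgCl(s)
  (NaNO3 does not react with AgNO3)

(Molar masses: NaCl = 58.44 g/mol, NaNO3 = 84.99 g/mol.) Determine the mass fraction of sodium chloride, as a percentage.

48.14 %

n(AgNO3) = 0.04374 × 0.2000 = 8.748 × 10^-3 mol
Let x = n(NaCl), y = n(NaNO3).
Titrant: 1x = 8.748 × 10^-3;  mass: 58.44x + 84.99y = 1.062
Solving, x = 8.748 × 10^-3 mol, y = 6.480 × 10^-3 mol
mass of NaCl = 8.748 × 10^-3 × 58.44 = 0.5112 g
% NaCl = 0.5112 / 1.062 × 100 = 48.14 %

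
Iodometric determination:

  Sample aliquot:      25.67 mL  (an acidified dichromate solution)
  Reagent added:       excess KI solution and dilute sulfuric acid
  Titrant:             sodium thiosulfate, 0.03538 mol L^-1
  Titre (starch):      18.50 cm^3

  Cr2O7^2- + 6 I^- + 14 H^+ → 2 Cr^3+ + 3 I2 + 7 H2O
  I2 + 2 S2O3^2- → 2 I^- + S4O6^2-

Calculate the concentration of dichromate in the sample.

n(S2O3^2-) = 0.01850 × 0.03538 = 6.545 × 10^-4 mol
n(I2) = n(S2O3^2-)/2 = 3.273 × 10^-4 mol
From the 1:3 ratio, n(Cr2O7^2-) in the aliquot = 1/3 × 3.273 × 10^-4 = 1.091 × 10^-4 mol
[Cr2O7^2-] = 1.091 × 10^-4 / 0.02567 = 0.004250 mol/L

0.004250 mol/L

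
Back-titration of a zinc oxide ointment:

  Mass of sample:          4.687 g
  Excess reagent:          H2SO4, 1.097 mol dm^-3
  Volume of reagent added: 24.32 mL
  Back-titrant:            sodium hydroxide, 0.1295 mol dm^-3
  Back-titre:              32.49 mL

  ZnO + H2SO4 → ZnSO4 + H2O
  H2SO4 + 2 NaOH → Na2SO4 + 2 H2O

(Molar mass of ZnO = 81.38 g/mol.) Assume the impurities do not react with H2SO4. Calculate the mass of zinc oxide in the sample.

2.000 g

n(H2SO4) added = 0.02432 × 1.097 = 0.02668 mol
n(NaOH) used in back-titration = 0.03249 × 0.1295 = 4.207 × 10^-3 mol
From the 1:2 ratio, n(H2SO4) left over = 1/2 × 4.207 × 10^-3 = 2.104 × 10^-3 mol
n(H2SO4) consumed by analyte = 0.02668 − 2.104 × 10^-3 = 0.02458 mol
n(ZnO) = 0.02458 mol (1:1 ratio)
mass of ZnO = 0.02458 × 81.38 = 2.000 g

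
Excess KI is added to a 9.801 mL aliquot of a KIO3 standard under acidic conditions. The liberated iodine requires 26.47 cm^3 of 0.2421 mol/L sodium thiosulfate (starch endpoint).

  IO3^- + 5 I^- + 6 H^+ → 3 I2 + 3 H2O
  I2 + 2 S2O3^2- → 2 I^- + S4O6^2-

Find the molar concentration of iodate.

n(S2O3^2-) = 0.02647 × 0.2421 = 6.408 × 10^-3 mol
n(I2) = n(S2O3^2-)/2 = 3.204 × 10^-3 mol
From the 1:3 ratio, n(IO3^-) in the aliquot = 1/3 × 3.204 × 10^-3 = 1.068 × 10^-3 mol
[IO3^-] = 1.068 × 10^-3 / 0.009801 = 0.1090 mol/L

0.1090 mol/L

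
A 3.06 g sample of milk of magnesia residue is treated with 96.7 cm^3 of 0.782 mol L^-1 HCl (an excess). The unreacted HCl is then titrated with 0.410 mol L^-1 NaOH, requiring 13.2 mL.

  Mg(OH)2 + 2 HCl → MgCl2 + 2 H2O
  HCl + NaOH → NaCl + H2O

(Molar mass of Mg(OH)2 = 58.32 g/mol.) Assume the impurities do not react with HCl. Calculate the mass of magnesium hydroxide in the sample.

2.05 g

n(HCl) added = 0.0967 × 0.782 = 0.0756 mol
n(NaOH) used in back-titration = 0.0132 × 0.410 = 5.41 × 10^-3 mol
n(HCl) left over = 5.41 × 10^-3 mol (1:1 ratio)
n(HCl) consumed by analyte = 0.0756 − 5.41 × 10^-3 = 0.0702 mol
From the 1:2 ratio, n(Mg(OH)2) = 1/2 × 0.0702 = 0.0351 mol
mass of Mg(OH)2 = 0.0351 × 58.32 = 2.05 g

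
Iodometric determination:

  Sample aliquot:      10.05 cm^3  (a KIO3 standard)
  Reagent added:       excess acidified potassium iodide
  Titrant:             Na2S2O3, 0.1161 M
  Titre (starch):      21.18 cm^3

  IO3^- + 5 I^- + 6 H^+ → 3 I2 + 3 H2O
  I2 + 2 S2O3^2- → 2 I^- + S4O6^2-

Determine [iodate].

n(S2O3^2-) = 0.02118 × 0.1161 = 2.459 × 10^-3 mol
n(I2) = n(S2O3^2-)/2 = 1.229 × 10^-3 mol
From the 1:3 ratio, n(IO3^-) in the aliquot = 1/3 × 1.229 × 10^-3 = 4.098 × 10^-4 mol
[IO3^-] = 4.098 × 10^-4 / 0.01005 = 0.04078 mol/L

0.04078 M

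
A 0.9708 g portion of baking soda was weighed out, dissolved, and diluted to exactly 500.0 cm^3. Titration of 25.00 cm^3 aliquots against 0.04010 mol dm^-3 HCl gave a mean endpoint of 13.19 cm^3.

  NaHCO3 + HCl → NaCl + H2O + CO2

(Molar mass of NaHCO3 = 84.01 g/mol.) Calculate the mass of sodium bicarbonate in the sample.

n(HCl) per titration = 0.01319 × 0.04010 = 5.289 × 10^-4 mol
n(NaHCO3) in each aliquot = 5.289 × 10^-4 mol (1:1 ratio)
n(NaHCO3) in the whole flask = 5.289 × 10^-4 × 500.0/25.00 = 0.01058 mol
mass of NaHCO3 = 0.01058 × 84.01 = 0.8887 g

0.8887 g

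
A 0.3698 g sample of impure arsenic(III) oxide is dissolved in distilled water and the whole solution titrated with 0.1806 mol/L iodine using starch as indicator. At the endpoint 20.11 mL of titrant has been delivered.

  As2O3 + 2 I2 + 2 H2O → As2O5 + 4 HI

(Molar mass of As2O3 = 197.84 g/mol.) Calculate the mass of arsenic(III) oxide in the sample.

0.3593 g

n(I2) = 0.02011 L × 0.1806 mol/L = 3.632 × 10^-3 mol
From the 1:2 ratio, n(As2O3) = 1/2 × 3.632 × 10^-3 = 1.816 × 10^-3 mol
mass of As2O3 = 1.816 × 10^-3 × 197.84 g/mol = 0.3593 g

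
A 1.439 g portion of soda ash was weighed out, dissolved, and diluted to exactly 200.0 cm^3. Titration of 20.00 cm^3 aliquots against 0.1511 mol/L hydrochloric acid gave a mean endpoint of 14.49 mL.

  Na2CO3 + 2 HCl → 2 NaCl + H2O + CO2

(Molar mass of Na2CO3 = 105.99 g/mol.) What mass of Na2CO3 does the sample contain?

1.160 g

n(HCl) per titration = 0.01449 × 0.1511 = 2.189 × 10^-3 mol
From the 1:2 ratio, n(Na2CO3) in each aliquot = 1/2 × 2.189 × 10^-3 = 1.095 × 10^-3 mol
n(Na2CO3) in the whole flask = 1.095 × 10^-3 × 200.0/20.00 = 0.01095 mol
mass of Na2CO3 = 0.01095 × 105.99 = 1.160 g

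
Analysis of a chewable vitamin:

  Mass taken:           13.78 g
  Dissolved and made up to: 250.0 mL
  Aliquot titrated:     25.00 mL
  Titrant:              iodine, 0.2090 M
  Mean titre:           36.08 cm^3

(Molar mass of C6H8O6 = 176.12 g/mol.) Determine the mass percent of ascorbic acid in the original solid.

96.38 %

C6H8O6 + I2 → C6H6O6 + 2 HI
n(I2) per titration = 0.03608 × 0.2090 = 7.541 × 10^-3 mol
n(C6H8O6) in each aliquot = 7.541 × 10^-3 mol (1:1 ratio)
n(C6H8O6) in the whole flask = 7.541 × 10^-3 × 250.0/25.00 = 0.07541 mol
mass of C6H8O6 = 0.07541 × 176.12 = 13.28 g
% C6H8O6 = 13.28 / 13.78 × 100 = 96.38 %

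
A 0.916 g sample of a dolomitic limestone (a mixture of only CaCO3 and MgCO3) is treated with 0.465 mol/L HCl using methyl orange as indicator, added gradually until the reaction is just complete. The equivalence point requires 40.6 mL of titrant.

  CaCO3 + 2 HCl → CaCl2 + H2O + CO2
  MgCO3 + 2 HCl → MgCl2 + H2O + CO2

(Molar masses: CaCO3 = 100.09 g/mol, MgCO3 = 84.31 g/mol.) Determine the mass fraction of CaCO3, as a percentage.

n(HCl) = 0.0406 × 0.465 = 0.0189 mol
Let x = n(CaCO3), y = n(MgCO3).
Titrant: 2x + 2y = 0.0189;  mass: 100.09x + 84.31y = 0.916
Solving, x = 7.61 × 10^-3 mol, y = 1.83 × 10^-3 mol
mass of CaCO3 = 7.61 × 10^-3 × 100.09 = 0.762 g
% CaCO3 = 0.762 / 0.916 × 100 = 83.2 %

83.2 %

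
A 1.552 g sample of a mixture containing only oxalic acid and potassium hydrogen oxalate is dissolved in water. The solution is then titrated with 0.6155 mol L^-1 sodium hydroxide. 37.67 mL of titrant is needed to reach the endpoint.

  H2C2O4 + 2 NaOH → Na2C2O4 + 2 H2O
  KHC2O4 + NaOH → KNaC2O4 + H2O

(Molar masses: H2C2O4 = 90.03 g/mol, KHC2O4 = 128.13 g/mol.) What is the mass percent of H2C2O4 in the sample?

49.51 %

n(NaOH) = 0.03767 × 0.6155 = 0.02319 mol
Let x = n(H2C2O4), y = n(KHC2O4).
Titrant: 2x + 1y = 0.02319;  mass: 90.03x + 128.13y = 1.552
Solving, x = 8.535 × 10^-3 mol, y = 6.115 × 10^-3 mol
mass of H2C2O4 = 8.535 × 10^-3 × 90.03 = 0.7684 g
% H2C2O4 = 0.7684 / 1.552 × 100 = 49.51 %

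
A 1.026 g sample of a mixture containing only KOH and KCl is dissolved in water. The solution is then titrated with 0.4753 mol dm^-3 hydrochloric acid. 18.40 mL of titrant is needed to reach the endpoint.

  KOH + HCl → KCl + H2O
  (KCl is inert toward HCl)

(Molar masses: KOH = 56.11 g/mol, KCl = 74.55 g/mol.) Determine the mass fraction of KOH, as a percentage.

n(HCl) = 0.01840 × 0.4753 = 8.746 × 10^-3 mol
Let x = n(KOH), y = n(KCl).
Titrant: 1x = 8.746 × 10^-3;  mass: 56.11x + 74.55y = 1.026
Solving, x = 8.746 × 10^-3 mol, y = 7.180 × 10^-3 mol
mass of KOH = 8.746 × 10^-3 × 56.11 = 0.4907 g
% KOH = 0.4907 / 1.026 × 100 = 47.83 %

47.83 %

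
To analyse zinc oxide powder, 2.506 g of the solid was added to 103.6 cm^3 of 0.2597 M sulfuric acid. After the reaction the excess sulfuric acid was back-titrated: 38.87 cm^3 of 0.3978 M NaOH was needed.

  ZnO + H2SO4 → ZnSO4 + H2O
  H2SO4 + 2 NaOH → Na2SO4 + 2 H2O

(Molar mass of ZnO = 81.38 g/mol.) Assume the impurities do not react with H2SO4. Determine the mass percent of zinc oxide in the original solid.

62.26 %

n(H2SO4) added = 0.1036 × 0.2597 = 0.02690 mol
n(NaOH) used in back-titration = 0.03887 × 0.3978 = 0.01546 mol
From the 1:2 ratio, n(H2SO4) left over = 1/2 × 0.01546 = 7.731 × 10^-3 mol
n(H2SO4) consumed by analyte = 0.02690 − 7.731 × 10^-3 = 0.01917 mol
n(ZnO) = 0.01917 mol (1:1 ratio)
mass of ZnO = 0.01917 × 81.38 = 1.560 g
% ZnO = 1.560 / 2.506 × 100 = 62.26 %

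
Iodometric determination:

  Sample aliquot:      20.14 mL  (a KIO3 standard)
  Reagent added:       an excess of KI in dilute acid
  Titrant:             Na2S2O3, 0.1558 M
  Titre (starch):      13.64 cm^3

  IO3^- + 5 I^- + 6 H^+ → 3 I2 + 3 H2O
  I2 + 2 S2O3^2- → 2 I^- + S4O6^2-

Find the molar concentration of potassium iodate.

n(S2O3^2-) = 0.01364 × 0.1558 = 2.125 × 10^-3 mol
n(I2) = n(S2O3^2-)/2 = 1.063 × 10^-3 mol
From the 1:3 ratio, n(IO3^-) in the aliquot = 1/3 × 1.063 × 10^-3 = 3.542 × 10^-4 mol
[IO3^-] = 3.542 × 10^-4 / 0.02014 = 0.01759 mol/L

0.01759 M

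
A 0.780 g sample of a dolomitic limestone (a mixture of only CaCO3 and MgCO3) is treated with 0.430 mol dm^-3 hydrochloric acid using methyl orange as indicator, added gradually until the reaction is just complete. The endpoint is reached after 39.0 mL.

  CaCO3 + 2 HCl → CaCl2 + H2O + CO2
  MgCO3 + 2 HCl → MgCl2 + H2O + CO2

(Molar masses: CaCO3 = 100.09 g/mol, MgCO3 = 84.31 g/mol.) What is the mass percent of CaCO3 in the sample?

59.4 %

n(HCl) = 0.0390 × 0.430 = 0.0168 mol
Let x = n(CaCO3), y = n(MgCO3).
Titrant: 2x + 2y = 0.0168;  mass: 100.09x + 84.31y = 0.780
Solving, x = 4.63 × 10^-3 mol, y = 3.76 × 10^-3 mol
mass of CaCO3 = 4.63 × 10^-3 × 100.09 = 0.463 g
% CaCO3 = 0.463 / 0.780 × 100 = 59.4 %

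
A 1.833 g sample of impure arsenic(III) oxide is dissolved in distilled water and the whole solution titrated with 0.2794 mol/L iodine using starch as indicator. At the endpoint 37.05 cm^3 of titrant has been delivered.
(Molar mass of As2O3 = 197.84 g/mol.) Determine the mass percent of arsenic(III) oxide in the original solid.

55.86 %

As2O3 + 2 I2 + 2 H2O → As2O5 + 4 HI
n(I2) = 0.03705 L × 0.2794 mol/L = 0.01035 mol
From the 1:2 ratio, n(As2O3) = 1/2 × 0.01035 = 5.176 × 10^-3 mol
mass of As2O3 = 5.176 × 10^-3 × 197.84 g/mol = 1.024 g
% As2O3 = 1.024 / 1.833 × 100 = 55.86 %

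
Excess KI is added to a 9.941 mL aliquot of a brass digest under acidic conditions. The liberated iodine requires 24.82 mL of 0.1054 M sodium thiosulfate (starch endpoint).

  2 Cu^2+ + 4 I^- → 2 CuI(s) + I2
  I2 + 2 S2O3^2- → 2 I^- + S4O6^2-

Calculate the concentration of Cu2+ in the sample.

0.2632 M

n(S2O3^2-) = 0.02482 × 0.1054 = 2.616 × 10^-3 mol
n(I2) = n(S2O3^2-)/2 = 1.308 × 10^-3 mol
From the 2:1 ratio, n(Cu2+) in the aliquot = 2/1 × 1.308 × 10^-3 = 2.616 × 10^-3 mol
[Cu2+] = 2.616 × 10^-3 / 0.009941 = 0.2632 mol/L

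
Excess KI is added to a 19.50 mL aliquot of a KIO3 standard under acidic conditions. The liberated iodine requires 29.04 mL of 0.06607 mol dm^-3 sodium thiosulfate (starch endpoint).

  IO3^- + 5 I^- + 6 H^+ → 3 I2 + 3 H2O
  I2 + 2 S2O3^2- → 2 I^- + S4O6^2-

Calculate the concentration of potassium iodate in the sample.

0.01640 mol/L

n(S2O3^2-) = 0.02904 × 0.06607 = 1.919 × 10^-3 mol
n(I2) = n(S2O3^2-)/2 = 9.593 × 10^-4 mol
From the 1:3 ratio, n(IO3^-) in the aliquot = 1/3 × 9.593 × 10^-4 = 3.198 × 10^-4 mol
[IO3^-] = 3.198 × 10^-4 / 0.01950 = 0.01640 mol/L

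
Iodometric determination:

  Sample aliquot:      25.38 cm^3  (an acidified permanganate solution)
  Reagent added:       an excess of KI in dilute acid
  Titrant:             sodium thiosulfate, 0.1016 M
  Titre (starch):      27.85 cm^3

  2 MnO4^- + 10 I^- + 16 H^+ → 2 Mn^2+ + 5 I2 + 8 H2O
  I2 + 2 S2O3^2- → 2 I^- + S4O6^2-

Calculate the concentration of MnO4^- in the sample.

0.02230 M

n(S2O3^2-) = 0.02785 × 0.1016 = 2.830 × 10^-3 mol
n(I2) = n(S2O3^2-)/2 = 1.415 × 10^-3 mol
From the 2:5 ratio, n(MnO4^-) in the aliquot = 2/5 × 1.415 × 10^-3 = 5.659 × 10^-4 mol
[MnO4^-] = 5.659 × 10^-4 / 0.02538 = 0.02230 mol/L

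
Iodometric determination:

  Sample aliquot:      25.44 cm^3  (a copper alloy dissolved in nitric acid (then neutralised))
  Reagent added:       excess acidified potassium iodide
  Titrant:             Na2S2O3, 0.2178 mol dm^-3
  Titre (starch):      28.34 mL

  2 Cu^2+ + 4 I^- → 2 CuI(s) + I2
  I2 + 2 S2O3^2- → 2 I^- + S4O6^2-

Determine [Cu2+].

n(S2O3^2-) = 0.02834 × 0.2178 = 6.172 × 10^-3 mol
n(I2) = n(S2O3^2-)/2 = 3.086 × 10^-3 mol
From the 2:1 ratio, n(Cu2+) in the aliquot = 2/1 × 3.086 × 10^-3 = 6.172 × 10^-3 mol
[Cu2+] = 6.172 × 10^-3 / 0.02544 = 0.2426 mol/L

0.2426 mol/L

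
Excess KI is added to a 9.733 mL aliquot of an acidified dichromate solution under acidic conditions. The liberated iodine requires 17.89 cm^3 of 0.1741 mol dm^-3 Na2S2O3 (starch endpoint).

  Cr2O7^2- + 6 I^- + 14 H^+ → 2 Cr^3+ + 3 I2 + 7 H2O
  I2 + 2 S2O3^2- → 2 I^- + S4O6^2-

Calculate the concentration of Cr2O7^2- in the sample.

n(S2O3^2-) = 0.01789 × 0.1741 = 3.115 × 10^-3 mol
n(I2) = n(S2O3^2-)/2 = 1.557 × 10^-3 mol
From the 1:3 ratio, n(Cr2O7^2-) in the aliquot = 1/3 × 1.557 × 10^-3 = 5.191 × 10^-4 mol
[Cr2O7^2-] = 5.191 × 10^-4 / 0.009733 = 0.05333 mol/L

0.05333 mol/L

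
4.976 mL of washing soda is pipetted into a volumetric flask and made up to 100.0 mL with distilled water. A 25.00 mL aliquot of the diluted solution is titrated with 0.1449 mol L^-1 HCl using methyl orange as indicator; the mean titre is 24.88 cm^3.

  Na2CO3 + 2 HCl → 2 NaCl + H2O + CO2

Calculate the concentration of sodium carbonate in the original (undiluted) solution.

n(HCl) = 0.02488 × 0.1449 = 3.605 × 10^-3 mol
From the 1:2 ratio, n(Na2CO3) in the aliquot = 1/2 × 3.605 × 10^-3 = 1.803 × 10^-3 mol
[Na2CO3]_dilute = 1.803 × 10^-3 / 0.02500 = 0.07210 mol/L
Dilution factor = 100.0 / 4.976 = 20.10
[Na2CO3]_stock = 0.07210 × 20.10 = 1.449 mol/L

1.449 mol/L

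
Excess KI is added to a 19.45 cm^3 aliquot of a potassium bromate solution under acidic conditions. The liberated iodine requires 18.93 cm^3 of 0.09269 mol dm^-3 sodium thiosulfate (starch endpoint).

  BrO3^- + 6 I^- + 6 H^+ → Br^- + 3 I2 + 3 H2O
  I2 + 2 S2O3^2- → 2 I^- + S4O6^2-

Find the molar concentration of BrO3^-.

n(S2O3^2-) = 0.01893 × 0.09269 = 1.755 × 10^-3 mol
n(I2) = n(S2O3^2-)/2 = 8.773 × 10^-4 mol
From the 1:3 ratio, n(BrO3^-) in the aliquot = 1/3 × 8.773 × 10^-4 = 2.924 × 10^-4 mol
[BrO3^-] = 2.924 × 10^-4 / 0.01945 = 0.01504 mol/L

0.01504 mol/L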